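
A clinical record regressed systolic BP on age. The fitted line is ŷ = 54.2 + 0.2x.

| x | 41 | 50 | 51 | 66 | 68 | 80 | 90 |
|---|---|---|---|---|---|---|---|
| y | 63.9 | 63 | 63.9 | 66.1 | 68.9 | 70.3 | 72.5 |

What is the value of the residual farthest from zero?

x=41: ŷ = 54.2 + 0.2·41 = 62.4; e = 63.9 − 62.4 = 1.5
x=50: ŷ = 54.2 + 0.2·50 = 64.2; e = 63 − 64.2 = -1.2
x=51: ŷ = 54.2 + 0.2·51 = 64.4; e = 63.9 − 64.4 = -0.5
x=66: ŷ = 54.2 + 0.2·66 = 67.4; e = 66.1 − 67.4 = -1.3
x=68: ŷ = 54.2 + 0.2·68 = 67.8; e = 68.9 − 67.8 = 1.1
x=80: ŷ = 54.2 + 0.2·80 = 70.2; e = 70.3 − 70.2 = 0.1
x=90: ŷ = 54.2 + 0.2·90 = 72.2; e = 72.5 − 72.2 = 0.3
Largest |e| is 1.5 at x = 41, residual 1.5.

e = 1.5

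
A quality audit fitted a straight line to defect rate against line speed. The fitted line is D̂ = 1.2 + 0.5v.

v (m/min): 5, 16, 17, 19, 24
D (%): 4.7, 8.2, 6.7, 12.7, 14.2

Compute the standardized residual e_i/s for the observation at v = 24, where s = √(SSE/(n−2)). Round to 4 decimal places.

0.4330

v=5: D̂ = 1.2 + 0.5·5 = 3.7; e = 4.7 − 3.7 = 1
v=16: D̂ = 1.2 + 0.5·16 = 9.2; e = 8.2 − 9.2 = -1
v=17: D̂ = 1.2 + 0.5·17 = 9.7; e = 6.7 − 9.7 = -3
v=19: D̂ = 1.2 + 0.5·19 = 10.7; e = 12.7 − 10.7 = 2
v=24: D̂ = 1.2 + 0.5·24 = 13.2; e = 14.2 − 13.2 = 1
SSE = 1 + 1 + 9 + 4 + 1 = 16
s = √(16/3) = 2.3094
e/s = 1 / 2.3094 = 0.4330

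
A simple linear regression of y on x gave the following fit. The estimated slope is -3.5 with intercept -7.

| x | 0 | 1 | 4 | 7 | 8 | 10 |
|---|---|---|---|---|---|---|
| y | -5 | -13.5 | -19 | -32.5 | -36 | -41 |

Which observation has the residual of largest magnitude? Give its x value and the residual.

x = 1, e = -3

x=0: ŷ = -7 − 3.5·0 = -7; e = -5 − (-7) = 2
x=1: ŷ = -7 − 3.5·1 = -10.5; e = -13.5 − (-10.5) = -3
x=4: ŷ = -7 − 3.5·4 = -21; e = -19 − (-21) = 2
x=7: ŷ = -7 − 3.5·7 = -31.5; e = -32.5 − (-31.5) = -1
x=8: ŷ = -7 − 3.5·8 = -35; e = -36 − (-35) = -1
x=10: ŷ = -7 − 3.5·10 = -42; e = -41 − (-42) = 1
Largest |e| is 3 at x = 1, residual -3.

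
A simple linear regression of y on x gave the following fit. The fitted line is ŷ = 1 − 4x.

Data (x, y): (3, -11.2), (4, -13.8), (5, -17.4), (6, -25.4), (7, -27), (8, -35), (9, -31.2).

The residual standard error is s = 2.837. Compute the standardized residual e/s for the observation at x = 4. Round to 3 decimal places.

0.423

ŷ = 1 − 4·4 = -15
e = -13.8 − (-15) = 1.2
e/s = 1.2 / 2.837 = 0.423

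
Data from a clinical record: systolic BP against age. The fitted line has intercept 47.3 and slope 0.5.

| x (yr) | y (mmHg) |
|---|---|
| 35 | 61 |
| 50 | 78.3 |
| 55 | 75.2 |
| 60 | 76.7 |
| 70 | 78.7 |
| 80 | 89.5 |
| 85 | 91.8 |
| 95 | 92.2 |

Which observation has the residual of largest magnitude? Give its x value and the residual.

x = 50, e = 6

x=35: ŷ = 47.3 + 0.5·35 = 64.8; e = 61 − 64.8 = -3.8
x=50: ŷ = 47.3 + 0.5·50 = 72.3; e = 78.3 − 72.3 = 6
x=55: ŷ = 47.3 + 0.5·55 = 74.8; e = 75.2 − 74.8 = 0.4
x=60: ŷ = 47.3 + 0.5·60 = 77.3; e = 76.7 − 77.3 = -0.6
x=70: ŷ = 47.3 + 0.5·70 = 82.3; e = 78.7 − 82.3 = -3.6
x=80: ŷ = 47.3 + 0.5·80 = 87.3; e = 89.5 − 87.3 = 2.2
x=85: ŷ = 47.3 + 0.5·85 = 89.8; e = 91.8 − 89.8 = 2
x=95: ŷ = 47.3 + 0.5·95 = 94.8; e = 92.2 − 94.8 = -2.6
Largest |e| is 6 at x = 50, residual 6.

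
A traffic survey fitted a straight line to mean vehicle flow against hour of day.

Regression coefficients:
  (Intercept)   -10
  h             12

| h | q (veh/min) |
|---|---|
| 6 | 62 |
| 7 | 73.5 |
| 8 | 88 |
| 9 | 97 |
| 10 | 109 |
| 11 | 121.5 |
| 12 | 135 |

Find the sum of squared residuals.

h=6: ŷ = -10 + 12·6 = 62; e = 62 − 62 = 0
h=7: ŷ = -10 + 12·7 = 74; e = 73.5 − 74 = -0.5
h=8: ŷ = -10 + 12·8 = 86; e = 88 − 86 = 2
h=9: ŷ = -10 + 12·9 = 98; e = 97 − 98 = -1
h=10: ŷ = -10 + 12·10 = 110; e = 109 − 110 = -1
h=11: ŷ = -10 + 12·11 = 122; e = 121.5 − 122 = -0.5
h=12: ŷ = -10 + 12·12 = 134; e = 135 − 134 = 1
SSE = 0 + 0.25 + 4 + 1 + 1 + 0.25 + 1 = 7.5

SSE = 7.5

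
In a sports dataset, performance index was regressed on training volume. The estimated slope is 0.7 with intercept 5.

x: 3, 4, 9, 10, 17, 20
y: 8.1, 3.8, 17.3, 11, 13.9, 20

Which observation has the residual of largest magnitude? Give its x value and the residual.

x=3: ŷ = 5 + 0.7·3 = 7.1; r = 8.1 − 7.1 = 1
x=4: ŷ = 5 + 0.7·4 = 7.8; r = 3.8 − 7.8 = -4
x=9: ŷ = 5 + 0.7·9 = 11.3; r = 17.3 − 11.3 = 6
x=10: ŷ = 5 + 0.7·10 = 12; r = 11 − 12 = -1
x=17: ŷ = 5 + 0.7·17 = 16.9; r = 13.9 − 16.9 = -3
x=20: ŷ = 5 + 0.7·20 = 19; r = 20 − 19 = 1
Largest |r| is 6 at x = 9, residual 6.

x = 9, r = 6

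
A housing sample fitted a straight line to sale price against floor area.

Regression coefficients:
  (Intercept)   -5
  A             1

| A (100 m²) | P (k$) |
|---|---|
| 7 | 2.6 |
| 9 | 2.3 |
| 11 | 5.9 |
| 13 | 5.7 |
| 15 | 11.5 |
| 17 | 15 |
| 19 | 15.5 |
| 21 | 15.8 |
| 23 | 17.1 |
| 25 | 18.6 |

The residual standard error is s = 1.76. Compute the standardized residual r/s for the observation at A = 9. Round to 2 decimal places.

-0.97

ŷ = -5 + 9 = 4
r = 2.3 − 4 = -1.7
r/s = -1.7 / 1.76 = -0.97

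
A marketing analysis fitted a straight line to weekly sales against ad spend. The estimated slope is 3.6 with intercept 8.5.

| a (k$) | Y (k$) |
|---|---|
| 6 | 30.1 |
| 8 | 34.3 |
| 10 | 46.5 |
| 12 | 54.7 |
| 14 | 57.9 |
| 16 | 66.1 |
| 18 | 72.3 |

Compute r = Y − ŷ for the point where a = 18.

ŷ = 8.5 + 3.6·18 = 73.3
r = 72.3 − 73.3 = -1

r = -1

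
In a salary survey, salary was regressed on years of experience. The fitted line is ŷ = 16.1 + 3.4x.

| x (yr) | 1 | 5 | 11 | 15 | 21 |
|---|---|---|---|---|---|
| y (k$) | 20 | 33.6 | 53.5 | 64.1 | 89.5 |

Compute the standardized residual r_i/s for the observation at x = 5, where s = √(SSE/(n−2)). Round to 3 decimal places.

0.236

x=1: ŷ = 16.1 + 3.4·1 = 19.5; r = 20 − 19.5 = 0.5
x=5: ŷ = 16.1 + 3.4·5 = 33.1; r = 33.6 − 33.1 = 0.5
x=11: ŷ = 16.1 + 3.4·11 = 53.5; r = 53.5 − 53.5 = 0
x=15: ŷ = 16.1 + 3.4·15 = 67.1; r = 64.1 − 67.1 = -3
x=21: ŷ = 16.1 + 3.4·21 = 87.5; r = 89.5 − 87.5 = 2
SSE = 0.25 + 0.25 + 0 + 9 + 4 = 13.5
s = √(13.5/3) = 2.12132
r/s = 0.5 / 2.12132 = 0.236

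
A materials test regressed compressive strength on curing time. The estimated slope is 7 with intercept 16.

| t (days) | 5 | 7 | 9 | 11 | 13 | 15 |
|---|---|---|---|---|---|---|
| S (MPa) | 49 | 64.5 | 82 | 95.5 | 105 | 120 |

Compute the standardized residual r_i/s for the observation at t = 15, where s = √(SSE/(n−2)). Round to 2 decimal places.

-0.40

t=5: ŷ = 16 + 7·5 = 51; r = 49 − 51 = -2
t=7: ŷ = 16 + 7·7 = 65; r = 64.5 − 65 = -0.5
t=9: ŷ = 16 + 7·9 = 79; r = 82 − 79 = 3
t=11: ŷ = 16 + 7·11 = 93; r = 95.5 − 93 = 2.5
t=13: ŷ = 16 + 7·13 = 107; r = 105 − 107 = -2
t=15: ŷ = 16 + 7·15 = 121; r = 120 − 121 = -1
SSE = 4 + 0.25 + 9 + 6.25 + 4 + 1 = 24.5
s = √(24.5/4) = 2.47487
r/s = -1 / 2.47487 = -0.40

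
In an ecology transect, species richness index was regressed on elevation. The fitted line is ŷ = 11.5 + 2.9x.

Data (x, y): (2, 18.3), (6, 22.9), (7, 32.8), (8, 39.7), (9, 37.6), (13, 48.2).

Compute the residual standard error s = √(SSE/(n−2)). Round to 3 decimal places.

s = 4.000

x=2: ŷ = 11.5 + 2.9·2 = 17.3; e = 18.3 − 17.3 = 1
x=6: ŷ = 11.5 + 2.9·6 = 28.9; e = 22.9 − 28.9 = -6
x=7: ŷ = 11.5 + 2.9·7 = 31.8; e = 32.8 − 31.8 = 1
x=8: ŷ = 11.5 + 2.9·8 = 34.7; e = 39.7 − 34.7 = 5
x=9: ŷ = 11.5 + 2.9·9 = 37.6; e = 37.6 − 37.6 = 0
x=13: ŷ = 11.5 + 2.9·13 = 49.2; e = 48.2 − 49.2 = -1
SSE = 1 + 36 + 1 + 25 + 0 + 1 = 64
s = √(64/4) = √16 ≈ 4.000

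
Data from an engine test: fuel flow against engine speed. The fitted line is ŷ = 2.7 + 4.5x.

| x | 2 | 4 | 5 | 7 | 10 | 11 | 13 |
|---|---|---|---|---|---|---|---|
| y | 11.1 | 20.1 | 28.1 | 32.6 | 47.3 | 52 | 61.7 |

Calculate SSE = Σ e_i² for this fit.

x=2: ŷ = 2.7 + 4.5·2 = 11.7; e = 11.1 − 11.7 = -0.6
x=4: ŷ = 2.7 + 4.5·4 = 20.7; e = 20.1 − 20.7 = -0.6
x=5: ŷ = 2.7 + 4.5·5 = 25.2; e = 28.1 − 25.2 = 2.9
x=7: ŷ = 2.7 + 4.5·7 = 34.2; e = 32.6 − 34.2 = -1.6
x=10: ŷ = 2.7 + 4.5·10 = 47.7; e = 47.3 − 47.7 = -0.4
x=11: ŷ = 2.7 + 4.5·11 = 52.2; e = 52 − 52.2 = -0.2
x=13: ŷ = 2.7 + 4.5·13 = 61.2; e = 61.7 − 61.2 = 0.5
SSE = 0.36 + 0.36 + 8.41 + 2.56 + 0.16 + 0.04 + 0.25 = 12.14

SSE = 12.14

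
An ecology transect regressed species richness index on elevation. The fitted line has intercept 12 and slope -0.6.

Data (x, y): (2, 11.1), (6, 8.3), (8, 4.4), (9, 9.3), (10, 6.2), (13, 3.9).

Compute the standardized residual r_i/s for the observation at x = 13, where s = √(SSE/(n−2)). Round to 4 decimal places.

-0.1531

x=2: ŷ = 12 − 0.6·2 = 10.8; r = 11.1 − 10.8 = 0.3
x=6: ŷ = 12 − 0.6·6 = 8.4; r = 8.3 − 8.4 = -0.1
x=8: ŷ = 12 − 0.6·8 = 7.2; r = 4.4 − 7.2 = -2.8
x=9: ŷ = 12 − 0.6·9 = 6.6; r = 9.3 − 6.6 = 2.7
x=10: ŷ = 12 − 0.6·10 = 6; r = 6.2 − 6 = 0.2
x=13: ŷ = 12 − 0.6·13 = 4.2; r = 3.9 − 4.2 = -0.3
SSE = 0.09 + 0.01 + 7.84 + 7.29 + 0.04 + 0.09 = 15.36
s = √(15.36/4) = 1.95959
r/s = -0.3 / 1.95959 = -0.1531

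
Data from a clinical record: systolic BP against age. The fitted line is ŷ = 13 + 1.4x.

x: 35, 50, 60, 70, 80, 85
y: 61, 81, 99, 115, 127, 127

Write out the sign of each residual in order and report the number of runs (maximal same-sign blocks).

3 runs

x=35: ŷ = 13 + 1.4·35 = 62; e = 61 − 62 = -1
x=50: ŷ = 13 + 1.4·50 = 83; e = 81 − 83 = -2
x=60: ŷ = 13 + 1.4·60 = 97; e = 99 − 97 = 2
x=70: ŷ = 13 + 1.4·70 = 111; e = 115 − 111 = 4
x=80: ŷ = 13 + 1.4·80 = 125; e = 127 − 125 = 2
x=85: ŷ = 13 + 1.4·85 = 132; e = 127 − 132 = -5
Signs: − − + + + −
Runs: −×2, +×3, −×1 → 3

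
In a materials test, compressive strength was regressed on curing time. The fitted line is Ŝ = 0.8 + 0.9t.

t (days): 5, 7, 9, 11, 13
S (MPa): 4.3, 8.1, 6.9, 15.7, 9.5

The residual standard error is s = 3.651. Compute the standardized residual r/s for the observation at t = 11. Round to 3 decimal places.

1.369

Ŝ = 0.8 + 0.9·11 = 10.7
r = 15.7 − 10.7 = 5
r/s = 5 / 3.651 = 1.369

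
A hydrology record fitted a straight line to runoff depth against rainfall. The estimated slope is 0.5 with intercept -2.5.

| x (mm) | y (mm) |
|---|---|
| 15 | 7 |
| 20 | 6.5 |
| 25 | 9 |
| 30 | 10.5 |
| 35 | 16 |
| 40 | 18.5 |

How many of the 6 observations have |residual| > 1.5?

2

x=15: ŷ = -2.5 + 0.5·15 = 5; e = 7 − 5 = 2
x=20: ŷ = -2.5 + 0.5·20 = 7.5; e = 6.5 − 7.5 = -1
x=25: ŷ = -2.5 + 0.5·25 = 10; e = 9 − 10 = -1
x=30: ŷ = -2.5 + 0.5·30 = 12.5; e = 10.5 − 12.5 = -2
x=35: ŷ = -2.5 + 0.5·35 = 15; e = 16 − 15 = 1
x=40: ŷ = -2.5 + 0.5·40 = 17.5; e = 18.5 − 17.5 = 1
|e| > 1.5: x=15 (|e|=2), x=30 (|e|=2) → 2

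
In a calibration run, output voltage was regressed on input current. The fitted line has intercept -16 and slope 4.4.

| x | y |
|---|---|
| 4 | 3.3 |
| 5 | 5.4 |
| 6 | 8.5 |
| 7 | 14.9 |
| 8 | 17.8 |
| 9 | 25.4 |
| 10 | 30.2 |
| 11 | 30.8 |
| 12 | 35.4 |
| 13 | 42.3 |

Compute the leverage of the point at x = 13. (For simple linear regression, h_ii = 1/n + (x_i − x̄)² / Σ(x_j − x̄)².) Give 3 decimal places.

x̄ = (4 + 5 + 6 + 7 + 8 + 9 + 10 + 11 + 12 + 13)/10 = 8.5
Σ(x − x̄)² = 20.25 + 12.25 + 6.25 + 2.25 + 0.25 + 0.25 + 2.25 + 6.25 + 12.25 + 20.25 = 82.5
h = 1/10 + (4.5)²/82.5 = 0.1 + 0.245455 = 0.345

h = 0.345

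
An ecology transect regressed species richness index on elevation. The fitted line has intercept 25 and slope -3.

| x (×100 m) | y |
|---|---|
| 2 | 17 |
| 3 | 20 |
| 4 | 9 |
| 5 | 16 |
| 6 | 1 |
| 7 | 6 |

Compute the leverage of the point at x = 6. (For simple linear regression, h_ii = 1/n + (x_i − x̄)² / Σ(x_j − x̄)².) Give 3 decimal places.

h = 0.295

x̄ = (2 + 3 + 4 + 5 + 6 + 7)/6 = 4.5
Σ(x − x̄)² = 6.25 + 2.25 + 0.25 + 0.25 + 2.25 + 6.25 = 17.5
h = 1/6 + (1.5)²/17.5 = 0.166667 + 0.128571 = 0.295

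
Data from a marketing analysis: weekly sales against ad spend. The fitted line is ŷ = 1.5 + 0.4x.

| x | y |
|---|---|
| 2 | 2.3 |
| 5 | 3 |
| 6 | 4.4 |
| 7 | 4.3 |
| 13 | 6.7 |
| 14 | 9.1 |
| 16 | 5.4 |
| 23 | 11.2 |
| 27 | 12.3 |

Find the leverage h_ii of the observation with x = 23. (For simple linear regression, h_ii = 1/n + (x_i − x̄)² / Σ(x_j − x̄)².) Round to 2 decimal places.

h = 0.30

x̄ = (2 + 5 + 6 + 7 + 13 + 14 + 16 + 23 + 27)/9 = 12.5556
Σ(x − x̄)² = 111.42 + 57.0864 + 42.9753 + 30.8642 + 0.197531 + 2.08642 + 11.8642 + 109.086 + 208.642 = 574.222
h = 1/9 + (10.4444)²/574.222 = 0.111111 + 0.189972 = 0.30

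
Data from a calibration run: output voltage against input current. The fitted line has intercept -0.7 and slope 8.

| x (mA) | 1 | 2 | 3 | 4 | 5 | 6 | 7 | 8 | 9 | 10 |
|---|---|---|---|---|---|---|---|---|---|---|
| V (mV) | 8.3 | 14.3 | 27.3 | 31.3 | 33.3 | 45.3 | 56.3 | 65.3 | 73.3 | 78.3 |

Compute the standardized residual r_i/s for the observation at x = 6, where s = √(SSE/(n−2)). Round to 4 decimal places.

-0.6860

x=1: V̂ = -0.7 + 8·1 = 7.3; r = 8.3 − 7.3 = 1
x=2: V̂ = -0.7 + 8·2 = 15.3; r = 14.3 − 15.3 = -1
x=3: V̂ = -0.7 + 8·3 = 23.3; r = 27.3 − 23.3 = 4
x=4: V̂ = -0.7 + 8·4 = 31.3; r = 31.3 − 31.3 = 0
x=5: V̂ = -0.7 + 8·5 = 39.3; r = 33.3 − 39.3 = -6
x=6: V̂ = -0.7 + 8·6 = 47.3; r = 45.3 − 47.3 = -2
x=7: V̂ = -0.7 + 8·7 = 55.3; r = 56.3 − 55.3 = 1
x=8: V̂ = -0.7 + 8·8 = 63.3; r = 65.3 − 63.3 = 2
x=9: V̂ = -0.7 + 8·9 = 71.3; r = 73.3 − 71.3 = 2
x=10: V̂ = -0.7 + 8·10 = 79.3; r = 78.3 − 79.3 = -1
SSE = 1 + 1 + 16 + 0 + 36 + 4 + 1 + 4 + 4 + 1 = 68
s = √(68/8) = 2.91548
r/s = -2 / 2.91548 = -0.6860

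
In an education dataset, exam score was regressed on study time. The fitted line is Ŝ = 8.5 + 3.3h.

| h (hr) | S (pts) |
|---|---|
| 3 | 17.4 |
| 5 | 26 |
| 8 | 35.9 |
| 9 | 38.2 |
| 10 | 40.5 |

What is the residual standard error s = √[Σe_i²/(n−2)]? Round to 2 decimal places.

s = 1.15

h=3: Ŝ = 8.5 + 3.3·3 = 18.4; e = 17.4 − 18.4 = -1
h=5: Ŝ = 8.5 + 3.3·5 = 25; e = 26 − 25 = 1
h=8: Ŝ = 8.5 + 3.3·8 = 34.9; e = 35.9 − 34.9 = 1
h=9: Ŝ = 8.5 + 3.3·9 = 38.2; e = 38.2 − 38.2 = 0
h=10: Ŝ = 8.5 + 3.3·10 = 41.5; e = 40.5 − 41.5 = -1
SSE = 1 + 1 + 1 + 0 + 1 = 4
s = √(4/3) = √1.33333 ≈ 1.15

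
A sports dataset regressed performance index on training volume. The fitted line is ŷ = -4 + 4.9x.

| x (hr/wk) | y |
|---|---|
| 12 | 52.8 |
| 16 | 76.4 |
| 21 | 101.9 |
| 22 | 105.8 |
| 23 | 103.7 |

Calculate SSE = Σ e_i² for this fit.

SSE = 46

x=12: ŷ = -4 + 4.9·12 = 54.8; e = 52.8 − 54.8 = -2
x=16: ŷ = -4 + 4.9·16 = 74.4; e = 76.4 − 74.4 = 2
x=21: ŷ = -4 + 4.9·21 = 98.9; e = 101.9 − 98.9 = 3
x=22: ŷ = -4 + 4.9·22 = 103.8; e = 105.8 − 103.8 = 2
x=23: ŷ = -4 + 4.9·23 = 108.7; e = 103.7 − 108.7 = -5
SSE = 4 + 4 + 9 + 4 + 25 = 46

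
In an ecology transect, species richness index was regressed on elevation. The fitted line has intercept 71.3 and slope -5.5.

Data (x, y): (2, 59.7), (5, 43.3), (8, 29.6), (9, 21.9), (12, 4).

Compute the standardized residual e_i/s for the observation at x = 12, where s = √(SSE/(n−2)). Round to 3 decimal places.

x=2: ŷ = 71.3 − 5.5·2 = 60.3; e = 59.7 − 60.3 = -0.6
x=5: ŷ = 71.3 − 5.5·5 = 43.8; e = 43.3 − 43.8 = -0.5
x=8: ŷ = 71.3 − 5.5·8 = 27.3; e = 29.6 − 27.3 = 2.3
x=9: ŷ = 71.3 − 5.5·9 = 21.8; e = 21.9 − 21.8 = 0.1
x=12: ŷ = 71.3 − 5.5·12 = 5.3; e = 4 − 5.3 = -1.3
SSE = 0.36 + 0.25 + 5.29 + 0.01 + 1.69 = 7.6
s = √(7.6/3) = 1.59164
e/s = -1.3 / 1.59164 = -0.817

-0.817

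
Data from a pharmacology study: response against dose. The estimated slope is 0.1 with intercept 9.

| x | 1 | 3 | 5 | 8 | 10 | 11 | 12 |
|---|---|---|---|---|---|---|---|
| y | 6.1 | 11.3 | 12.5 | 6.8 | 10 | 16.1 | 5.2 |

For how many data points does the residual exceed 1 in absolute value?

6

x=1: ŷ = 9 + 0.1·1 = 9.1; r = 6.1 − 9.1 = -3
x=3: ŷ = 9 + 0.1·3 = 9.3; r = 11.3 − 9.3 = 2
x=5: ŷ = 9 + 0.1·5 = 9.5; r = 12.5 − 9.5 = 3
x=8: ŷ = 9 + 0.1·8 = 9.8; r = 6.8 − 9.8 = -3
x=10: ŷ = 9 + 0.1·10 = 10; r = 10 − 10 = 0
x=11: ŷ = 9 + 0.1·11 = 10.1; r = 16.1 − 10.1 = 6
x=12: ŷ = 9 + 0.1·12 = 10.2; r = 5.2 − 10.2 = -5
|r| > 1: x=1 (|r|=3), x=3 (|r|=2), x=5 (|r|=3), x=8 (|r|=3), x=11 (|r|=6), x=12 (|r|=5) → 6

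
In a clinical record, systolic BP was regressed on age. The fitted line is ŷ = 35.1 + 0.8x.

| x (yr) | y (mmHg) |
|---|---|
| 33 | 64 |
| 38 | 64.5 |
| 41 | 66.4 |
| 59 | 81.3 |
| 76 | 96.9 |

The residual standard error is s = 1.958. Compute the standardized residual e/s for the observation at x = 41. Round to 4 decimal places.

ŷ = 35.1 + 0.8·41 = 67.9
e = 66.4 − 67.9 = -1.5
e/s = -1.5 / 1.958 = -0.7661

-0.7661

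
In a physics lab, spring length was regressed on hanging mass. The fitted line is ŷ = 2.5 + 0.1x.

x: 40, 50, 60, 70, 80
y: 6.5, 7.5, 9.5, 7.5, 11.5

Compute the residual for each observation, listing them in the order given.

x=40: ŷ = 2.5 + 0.1·40 = 6.5; r = 6.5 − 6.5 = 0
x=50: ŷ = 2.5 + 0.1·50 = 7.5; r = 7.5 − 7.5 = 0
x=60: ŷ = 2.5 + 0.1·60 = 8.5; r = 9.5 − 8.5 = 1
x=70: ŷ = 2.5 + 0.1·70 = 9.5; r = 7.5 − 9.5 = -2
x=80: ŷ = 2.5 + 0.1·80 = 10.5; r = 11.5 − 10.5 = 1

0, 0, 1, -2, 1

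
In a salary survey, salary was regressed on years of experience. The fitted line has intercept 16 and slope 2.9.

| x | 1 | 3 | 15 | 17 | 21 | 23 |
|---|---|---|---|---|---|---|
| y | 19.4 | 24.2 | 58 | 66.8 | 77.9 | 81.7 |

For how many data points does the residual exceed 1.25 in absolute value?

x=1: ŷ = 16 + 2.9·1 = 18.9; r = 19.4 − 18.9 = 0.5
x=3: ŷ = 16 + 2.9·3 = 24.7; r = 24.2 − 24.7 = -0.5
x=15: ŷ = 16 + 2.9·15 = 59.5; r = 58 − 59.5 = -1.5
x=17: ŷ = 16 + 2.9·17 = 65.3; r = 66.8 − 65.3 = 1.5
x=21: ŷ = 16 + 2.9·21 = 76.9; r = 77.9 − 76.9 = 1
x=23: ŷ = 16 + 2.9·23 = 82.7; r = 81.7 − 82.7 = -1
|r| > 1.25: x=15 (|r|=1.5), x=17 (|r|=1.5) → 2

2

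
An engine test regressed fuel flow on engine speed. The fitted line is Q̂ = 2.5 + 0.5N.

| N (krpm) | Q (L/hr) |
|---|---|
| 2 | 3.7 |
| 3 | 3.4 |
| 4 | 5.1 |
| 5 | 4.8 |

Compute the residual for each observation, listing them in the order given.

0.2, -0.6, 0.6, -0.2

N=2: Q̂ = 2.5 + 0.5·2 = 3.5; e = 3.7 − 3.5 = 0.2
N=3: Q̂ = 2.5 + 0.5·3 = 4; e = 3.4 − 4 = -0.6
N=4: Q̂ = 2.5 + 0.5·4 = 4.5; e = 5.1 − 4.5 = 0.6
N=5: Q̂ = 2.5 + 0.5·5 = 5; e = 4.8 − 5 = -0.2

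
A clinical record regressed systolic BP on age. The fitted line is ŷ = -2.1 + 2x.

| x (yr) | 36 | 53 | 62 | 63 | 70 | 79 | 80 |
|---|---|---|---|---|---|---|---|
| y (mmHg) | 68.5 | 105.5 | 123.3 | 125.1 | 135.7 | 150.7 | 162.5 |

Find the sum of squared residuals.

SSE = 60.96

x=36: ŷ = -2.1 + 2·36 = 69.9; e = 68.5 − 69.9 = -1.4
x=53: ŷ = -2.1 + 2·53 = 103.9; e = 105.5 − 103.9 = 1.6
x=62: ŷ = -2.1 + 2·62 = 121.9; e = 123.3 − 121.9 = 1.4
x=63: ŷ = -2.1 + 2·63 = 123.9; e = 125.1 − 123.9 = 1.2
x=70: ŷ = -2.1 + 2·70 = 137.9; e = 135.7 − 137.9 = -2.2
x=79: ŷ = -2.1 + 2·79 = 155.9; e = 150.7 − 155.9 = -5.2
x=80: ŷ = -2.1 + 2·80 = 157.9; e = 162.5 − 157.9 = 4.6
SSE = 1.96 + 2.56 + 1.96 + 1.44 + 4.84 + 27.04 + 21.16 = 60.96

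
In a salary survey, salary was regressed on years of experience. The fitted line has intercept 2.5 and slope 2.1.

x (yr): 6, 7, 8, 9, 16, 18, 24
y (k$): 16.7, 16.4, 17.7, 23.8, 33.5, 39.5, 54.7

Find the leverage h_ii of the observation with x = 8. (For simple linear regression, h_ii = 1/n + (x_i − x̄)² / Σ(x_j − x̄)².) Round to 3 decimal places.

x̄ = (6 + 7 + 8 + 9 + 16 + 18 + 24)/7 = 12.5714
Σ(x − x̄)² = 43.1837 + 31.0408 + 20.898 + 12.7551 + 11.7551 + 29.4694 + 130.612 = 279.714
h = 1/7 + (-4.57143)²/279.714 = 0.142857 + 0.0747118 = 0.218

h = 0.218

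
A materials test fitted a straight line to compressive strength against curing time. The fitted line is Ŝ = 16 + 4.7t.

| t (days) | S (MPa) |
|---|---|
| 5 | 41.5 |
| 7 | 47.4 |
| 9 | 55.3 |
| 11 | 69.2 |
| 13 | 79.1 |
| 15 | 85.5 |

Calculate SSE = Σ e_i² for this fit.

SSE = 22.5

t=5: Ŝ = 16 + 4.7·5 = 39.5; e = 41.5 − 39.5 = 2
t=7: Ŝ = 16 + 4.7·7 = 48.9; e = 47.4 − 48.9 = -1.5
t=9: Ŝ = 16 + 4.7·9 = 58.3; e = 55.3 − 58.3 = -3
t=11: Ŝ = 16 + 4.7·11 = 67.7; e = 69.2 − 67.7 = 1.5
t=13: Ŝ = 16 + 4.7·13 = 77.1; e = 79.1 − 77.1 = 2
t=15: Ŝ = 16 + 4.7·15 = 86.5; e = 85.5 − 86.5 = -1
SSE = 4 + 2.25 + 9 + 2.25 + 4 + 1 = 22.5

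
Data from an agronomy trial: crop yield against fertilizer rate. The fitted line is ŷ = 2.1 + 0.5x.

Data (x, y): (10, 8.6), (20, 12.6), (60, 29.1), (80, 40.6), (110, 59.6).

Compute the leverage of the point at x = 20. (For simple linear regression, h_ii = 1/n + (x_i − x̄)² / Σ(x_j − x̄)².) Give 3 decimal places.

x̄ = (10 + 20 + 60 + 80 + 110)/5 = 56
Σ(x − x̄)² = 2116 + 1296 + 16 + 576 + 2916 = 6920
h = 1/5 + (-36)²/6920 = 0.2 + 0.187283 = 0.387

h = 0.387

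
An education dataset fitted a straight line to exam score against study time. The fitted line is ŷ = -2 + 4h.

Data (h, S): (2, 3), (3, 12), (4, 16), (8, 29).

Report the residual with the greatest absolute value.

h=2: ŷ = -2 + 4·2 = 6; e = 3 − 6 = -3
h=3: ŷ = -2 + 4·3 = 10; e = 12 − 10 = 2
h=4: ŷ = -2 + 4·4 = 14; e = 16 − 14 = 2
h=8: ŷ = -2 + 4·8 = 30; e = 29 − 30 = -1
Largest |e| is 3 at h = 2, residual -3.

e = -3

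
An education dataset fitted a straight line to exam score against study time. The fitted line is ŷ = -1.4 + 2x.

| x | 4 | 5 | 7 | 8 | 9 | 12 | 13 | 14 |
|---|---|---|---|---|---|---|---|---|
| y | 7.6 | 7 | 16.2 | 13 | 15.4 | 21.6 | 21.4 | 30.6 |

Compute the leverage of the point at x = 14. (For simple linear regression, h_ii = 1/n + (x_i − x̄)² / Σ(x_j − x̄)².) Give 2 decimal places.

x̄ = (4 + 5 + 7 + 8 + 9 + 12 + 13 + 14)/8 = 9
Σ(x − x̄)² = 25 + 16 + 4 + 1 + 0 + 9 + 16 + 25 = 96
h = 1/8 + (5)²/96 = 0.125 + 0.260417 = 0.39

h = 0.39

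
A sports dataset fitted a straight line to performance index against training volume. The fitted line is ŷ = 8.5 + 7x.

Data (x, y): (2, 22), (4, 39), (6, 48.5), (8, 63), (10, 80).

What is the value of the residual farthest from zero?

x=2: ŷ = 8.5 + 7·2 = 22.5; e = 22 − 22.5 = -0.5
x=4: ŷ = 8.5 + 7·4 = 36.5; e = 39 − 36.5 = 2.5
x=6: ŷ = 8.5 + 7·6 = 50.5; e = 48.5 − 50.5 = -2
x=8: ŷ = 8.5 + 7·8 = 64.5; e = 63 − 64.5 = -1.5
x=10: ŷ = 8.5 + 7·10 = 78.5; e = 80 − 78.5 = 1.5
Largest |e| is 2.5 at x = 4, residual 2.5.

e = 2.5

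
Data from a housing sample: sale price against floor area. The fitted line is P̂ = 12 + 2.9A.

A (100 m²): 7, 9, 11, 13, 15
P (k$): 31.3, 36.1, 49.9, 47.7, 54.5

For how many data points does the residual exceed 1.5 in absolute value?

A=7: P̂ = 12 + 2.9·7 = 32.3; e = 31.3 − 32.3 = -1
A=9: P̂ = 12 + 2.9·9 = 38.1; e = 36.1 − 38.1 = -2
A=11: P̂ = 12 + 2.9·11 = 43.9; e = 49.9 − 43.9 = 6
A=13: P̂ = 12 + 2.9·13 = 49.7; e = 47.7 − 49.7 = -2
A=15: P̂ = 12 + 2.9·15 = 55.5; e = 54.5 − 55.5 = -1
|e| > 1.5: A=9 (|e|=2), A=11 (|e|=6), A=13 (|e|=2) → 3

3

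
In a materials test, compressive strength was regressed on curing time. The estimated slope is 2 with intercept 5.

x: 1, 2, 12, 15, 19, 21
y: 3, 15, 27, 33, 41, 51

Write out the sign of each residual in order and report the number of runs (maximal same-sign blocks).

x=1: ŷ = 5 + 2·1 = 7; e = 3 − 7 = -4
x=2: ŷ = 5 + 2·2 = 9; e = 15 − 9 = 6
x=12: ŷ = 5 + 2·12 = 29; e = 27 − 29 = -2
x=15: ŷ = 5 + 2·15 = 35; e = 33 − 35 = -2
x=19: ŷ = 5 + 2·19 = 43; e = 41 − 43 = -2
x=21: ŷ = 5 + 2·21 = 47; e = 51 − 47 = 4
Signs: − + − − − +
Runs: −×1, +×1, −×3, +×1 → 4

4 runs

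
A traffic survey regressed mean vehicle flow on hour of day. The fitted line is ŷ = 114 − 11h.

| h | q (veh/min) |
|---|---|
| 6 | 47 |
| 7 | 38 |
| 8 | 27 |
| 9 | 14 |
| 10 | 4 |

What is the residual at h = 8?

ŷ = 114 − 11·8 = 26
r = 27 − 26 = 1

r = 1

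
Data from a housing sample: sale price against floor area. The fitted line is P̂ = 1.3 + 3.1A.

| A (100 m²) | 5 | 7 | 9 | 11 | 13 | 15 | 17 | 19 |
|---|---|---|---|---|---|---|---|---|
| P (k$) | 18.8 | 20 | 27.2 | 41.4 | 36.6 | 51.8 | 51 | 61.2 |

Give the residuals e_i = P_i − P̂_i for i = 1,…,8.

2, -3, -2, 6, -5, 4, -3, 1

A=5: P̂ = 1.3 + 3.1·5 = 16.8; e = 18.8 − 16.8 = 2
A=7: P̂ = 1.3 + 3.1·7 = 23; e = 20 − 23 = -3
A=9: P̂ = 1.3 + 3.1·9 = 29.2; e = 27.2 − 29.2 = -2
A=11: P̂ = 1.3 + 3.1·11 = 35.4; e = 41.4 − 35.4 = 6
A=13: P̂ = 1.3 + 3.1·13 = 41.6; e = 36.6 − 41.6 = -5
A=15: P̂ = 1.3 + 3.1·15 = 47.8; e = 51.8 − 47.8 = 4
A=17: P̂ = 1.3 + 3.1·17 = 54; e = 51 − 54 = -3
A=19: P̂ = 1.3 + 3.1·19 = 60.2; e = 61.2 − 60.2 = 1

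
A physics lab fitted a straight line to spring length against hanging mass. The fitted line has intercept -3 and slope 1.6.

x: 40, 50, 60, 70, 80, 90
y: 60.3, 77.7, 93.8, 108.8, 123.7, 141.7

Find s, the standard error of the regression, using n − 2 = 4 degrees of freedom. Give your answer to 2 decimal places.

s = 0.98

x=40: ŷ = -3 + 1.6·40 = 61; e = 60.3 − 61 = -0.7
x=50: ŷ = -3 + 1.6·50 = 77; e = 77.7 − 77 = 0.7
x=60: ŷ = -3 + 1.6·60 = 93; e = 93.8 − 93 = 0.8
x=70: ŷ = -3 + 1.6·70 = 109; e = 108.8 − 109 = -0.2
x=80: ŷ = -3 + 1.6·80 = 125; e = 123.7 − 125 = -1.3
x=90: ŷ = -3 + 1.6·90 = 141; e = 141.7 − 141 = 0.7
SSE = 0.49 + 0.49 + 0.64 + 0.04 + 1.69 + 0.49 = 3.84
s = √(3.84/4) = √0.96 ≈ 0.98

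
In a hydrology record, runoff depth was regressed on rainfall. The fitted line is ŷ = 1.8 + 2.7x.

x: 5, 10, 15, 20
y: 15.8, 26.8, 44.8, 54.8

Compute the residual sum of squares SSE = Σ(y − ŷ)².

x=5: ŷ = 1.8 + 2.7·5 = 15.3; e = 15.8 − 15.3 = 0.5
x=10: ŷ = 1.8 + 2.7·10 = 28.8; e = 26.8 − 28.8 = -2
x=15: ŷ = 1.8 + 2.7·15 = 42.3; e = 44.8 − 42.3 = 2.5
x=20: ŷ = 1.8 + 2.7·20 = 55.8; e = 54.8 − 55.8 = -1
SSE = 0.25 + 4 + 6.25 + 1 = 11.5

SSE = 11.5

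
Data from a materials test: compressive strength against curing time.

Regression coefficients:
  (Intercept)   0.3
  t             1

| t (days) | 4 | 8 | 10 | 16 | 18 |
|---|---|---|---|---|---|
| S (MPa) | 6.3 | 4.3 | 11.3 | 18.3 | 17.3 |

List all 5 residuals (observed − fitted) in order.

2, -4, 1, 2, -1

t=4: Ŝ = 0.3 + 4 = 4.3; r = 6.3 − 4.3 = 2
t=8: Ŝ = 0.3 + 8 = 8.3; r = 4.3 − 8.3 = -4
t=10: Ŝ = 0.3 + 10 = 10.3; r = 11.3 − 10.3 = 1
t=16: Ŝ = 0.3 + 16 = 16.3; r = 18.3 − 16.3 = 2
t=18: Ŝ = 0.3 + 18 = 18.3; r = 17.3 − 18.3 = -1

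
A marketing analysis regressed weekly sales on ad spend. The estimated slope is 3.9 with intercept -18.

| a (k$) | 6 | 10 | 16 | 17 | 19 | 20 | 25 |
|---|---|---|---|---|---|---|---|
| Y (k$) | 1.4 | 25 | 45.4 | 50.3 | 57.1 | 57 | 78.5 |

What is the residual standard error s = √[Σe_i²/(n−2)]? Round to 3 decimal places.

a=6: ŷ = -18 + 3.9·6 = 5.4; e = 1.4 − 5.4 = -4
a=10: ŷ = -18 + 3.9·10 = 21; e = 25 − 21 = 4
a=16: ŷ = -18 + 3.9·16 = 44.4; e = 45.4 − 44.4 = 1
a=17: ŷ = -18 + 3.9·17 = 48.3; e = 50.3 − 48.3 = 2
a=19: ŷ = -18 + 3.9·19 = 56.1; e = 57.1 − 56.1 = 1
a=20: ŷ = -18 + 3.9·20 = 60; e = 57 − 60 = -3
a=25: ŷ = -18 + 3.9·25 = 79.5; e = 78.5 − 79.5 = -1
SSE = 16 + 16 + 1 + 4 + 1 + 9 + 1 = 48
s = √(48/5) = √9.6 ≈ 3.098

s = 3.098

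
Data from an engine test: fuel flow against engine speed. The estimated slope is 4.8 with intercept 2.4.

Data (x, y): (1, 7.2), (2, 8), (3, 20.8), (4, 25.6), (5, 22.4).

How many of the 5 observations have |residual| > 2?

4

x=1: ŷ = 2.4 + 4.8·1 = 7.2; r = 7.2 − 7.2 = 0
x=2: ŷ = 2.4 + 4.8·2 = 12; r = 8 − 12 = -4
x=3: ŷ = 2.4 + 4.8·3 = 16.8; r = 20.8 − 16.8 = 4
x=4: ŷ = 2.4 + 4.8·4 = 21.6; r = 25.6 − 21.6 = 4
x=5: ŷ = 2.4 + 4.8·5 = 26.4; r = 22.4 − 26.4 = -4
|r| > 2: x=2 (|r|=4), x=3 (|r|=4), x=4 (|r|=4), x=5 (|r|=4) → 4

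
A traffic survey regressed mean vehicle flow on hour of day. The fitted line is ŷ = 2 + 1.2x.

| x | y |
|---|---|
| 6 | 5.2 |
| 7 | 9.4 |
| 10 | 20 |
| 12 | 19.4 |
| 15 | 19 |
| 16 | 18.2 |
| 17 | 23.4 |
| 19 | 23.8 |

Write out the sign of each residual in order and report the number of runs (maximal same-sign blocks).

5 runs

x=6: ŷ = 2 + 1.2·6 = 9.2; r = 5.2 − 9.2 = -4
x=7: ŷ = 2 + 1.2·7 = 10.4; r = 9.4 − 10.4 = -1
x=10: ŷ = 2 + 1.2·10 = 14; r = 20 − 14 = 6
x=12: ŷ = 2 + 1.2·12 = 16.4; r = 19.4 − 16.4 = 3
x=15: ŷ = 2 + 1.2·15 = 20; r = 19 − 20 = -1
x=16: ŷ = 2 + 1.2·16 = 21.2; r = 18.2 − 21.2 = -3
x=17: ŷ = 2 + 1.2·17 = 22.4; r = 23.4 − 22.4 = 1
x=19: ŷ = 2 + 1.2·19 = 24.8; r = 23.8 − 24.8 = -1
Signs: − − + + − − + −
Runs: −×2, +×2, −×2, +×1, −×1 → 5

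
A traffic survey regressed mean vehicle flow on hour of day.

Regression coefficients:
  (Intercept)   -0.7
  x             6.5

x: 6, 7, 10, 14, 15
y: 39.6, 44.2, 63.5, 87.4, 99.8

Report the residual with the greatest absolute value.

x=6: ŷ = -0.7 + 6.5·6 = 38.3; e = 39.6 − 38.3 = 1.3
x=7: ŷ = -0.7 + 6.5·7 = 44.8; e = 44.2 − 44.8 = -0.6
x=10: ŷ = -0.7 + 6.5·10 = 64.3; e = 63.5 − 64.3 = -0.8
x=14: ŷ = -0.7 + 6.5·14 = 90.3; e = 87.4 − 90.3 = -2.9
x=15: ŷ = -0.7 + 6.5·15 = 96.8; e = 99.8 − 96.8 = 3
Largest |e| is 3 at x = 15, residual 3.

e = 3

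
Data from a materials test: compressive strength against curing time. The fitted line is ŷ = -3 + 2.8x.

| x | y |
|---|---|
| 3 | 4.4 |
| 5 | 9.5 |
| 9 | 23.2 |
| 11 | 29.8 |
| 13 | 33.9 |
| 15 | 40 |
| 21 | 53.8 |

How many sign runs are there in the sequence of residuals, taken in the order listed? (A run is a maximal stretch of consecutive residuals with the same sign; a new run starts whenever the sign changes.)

x=3: ŷ = -3 + 2.8·3 = 5.4; r = 4.4 − 5.4 = -1
x=5: ŷ = -3 + 2.8·5 = 11; r = 9.5 − 11 = -1.5
x=9: ŷ = -3 + 2.8·9 = 22.2; r = 23.2 − 22.2 = 1
x=11: ŷ = -3 + 2.8·11 = 27.8; r = 29.8 − 27.8 = 2
x=13: ŷ = -3 + 2.8·13 = 33.4; r = 33.9 − 33.4 = 0.5
x=15: ŷ = -3 + 2.8·15 = 39; r = 40 − 39 = 1
x=21: ŷ = -3 + 2.8·21 = 55.8; r = 53.8 − 55.8 = -2
Signs: − − + + + + −
Runs: −×2, +×4, −×1 → 3

3 runs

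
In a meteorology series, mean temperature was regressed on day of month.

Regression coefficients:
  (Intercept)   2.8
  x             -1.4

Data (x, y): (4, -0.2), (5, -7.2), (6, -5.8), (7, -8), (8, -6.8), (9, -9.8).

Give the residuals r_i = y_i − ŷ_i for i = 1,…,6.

x=4: ŷ = 2.8 − 1.4·4 = -2.8; r = -0.2 − (-2.8) = 2.6
x=5: ŷ = 2.8 − 1.4·5 = -4.2; r = -7.2 − (-4.2) = -3
x=6: ŷ = 2.8 − 1.4·6 = -5.6; r = -5.8 − (-5.6) = -0.2
x=7: ŷ = 2.8 − 1.4·7 = -7; r = -8 − (-7) = -1
x=8: ŷ = 2.8 − 1.4·8 = -8.4; r = -6.8 − (-8.4) = 1.6
x=9: ŷ = 2.8 − 1.4·9 = -9.8; r = -9.8 − (-9.8) = 0

2.6, -3, -0.2, -1, 1.6, 0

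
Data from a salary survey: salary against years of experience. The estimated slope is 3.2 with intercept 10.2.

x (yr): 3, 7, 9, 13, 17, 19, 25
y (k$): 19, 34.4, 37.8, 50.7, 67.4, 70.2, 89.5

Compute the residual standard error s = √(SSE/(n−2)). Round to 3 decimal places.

x=3: ŷ = 10.2 + 3.2·3 = 19.8; r = 19 − 19.8 = -0.8
x=7: ŷ = 10.2 + 3.2·7 = 32.6; r = 34.4 − 32.6 = 1.8
x=9: ŷ = 10.2 + 3.2·9 = 39; r = 37.8 − 39 = -1.2
x=13: ŷ = 10.2 + 3.2·13 = 51.8; r = 50.7 − 51.8 = -1.1
x=17: ŷ = 10.2 + 3.2·17 = 64.6; r = 67.4 − 64.6 = 2.8
x=19: ŷ = 10.2 + 3.2·19 = 71; r = 70.2 − 71 = -0.8
x=25: ŷ = 10.2 + 3.2·25 = 90.2; r = 89.5 − 90.2 = -0.7
SSE = 0.64 + 3.24 + 1.44 + 1.21 + 7.84 + 0.64 + 0.49 = 15.5
s = √(15.5/5) = √3.1 ≈ 1.761

s = 1.761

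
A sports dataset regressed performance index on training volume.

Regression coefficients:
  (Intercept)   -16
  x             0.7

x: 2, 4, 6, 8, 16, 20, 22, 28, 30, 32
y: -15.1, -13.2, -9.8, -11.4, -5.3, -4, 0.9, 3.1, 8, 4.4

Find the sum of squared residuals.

x=2: ŷ = -16 + 0.7·2 = -14.6; r = -15.1 − (-14.6) = -0.5
x=4: ŷ = -16 + 0.7·4 = -13.2; r = -13.2 − (-13.2) = 0
x=6: ŷ = -16 + 0.7·6 = -11.8; r = -9.8 − (-11.8) = 2
x=8: ŷ = -16 + 0.7·8 = -10.4; r = -11.4 − (-10.4) = -1
x=16: ŷ = -16 + 0.7·16 = -4.8; r = -5.3 − (-4.8) = -0.5
x=20: ŷ = -16 + 0.7·20 = -2; r = -4 − (-2) = -2
x=22: ŷ = -16 + 0.7·22 = -0.6; r = 0.9 − (-0.6) = 1.5
x=28: ŷ = -16 + 0.7·28 = 3.6; r = 3.1 − 3.6 = -0.5
x=30: ŷ = -16 + 0.7·30 = 5; r = 8 − 5 = 3
x=32: ŷ = -16 + 0.7·32 = 6.4; r = 4.4 − 6.4 = -2
SSE = 0.25 + 0 + 4 + 1 + 0.25 + 4 + 2.25 + 0.25 + 9 + 4 = 25

SSE = 25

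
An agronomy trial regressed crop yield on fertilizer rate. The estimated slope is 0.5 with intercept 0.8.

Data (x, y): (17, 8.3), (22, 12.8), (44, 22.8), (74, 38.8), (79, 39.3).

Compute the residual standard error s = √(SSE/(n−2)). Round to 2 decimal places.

x=17: ŷ = 0.8 + 0.5·17 = 9.3; e = 8.3 − 9.3 = -1
x=22: ŷ = 0.8 + 0.5·22 = 11.8; e = 12.8 − 11.8 = 1
x=44: ŷ = 0.8 + 0.5·44 = 22.8; e = 22.8 − 22.8 = 0
x=74: ŷ = 0.8 + 0.5·74 = 37.8; e = 38.8 − 37.8 = 1
x=79: ŷ = 0.8 + 0.5·79 = 40.3; e = 39.3 − 40.3 = -1
SSE = 1 + 1 + 0 + 1 + 1 = 4
s = √(4/3) = √1.33333 ≈ 1.15

s = 1.15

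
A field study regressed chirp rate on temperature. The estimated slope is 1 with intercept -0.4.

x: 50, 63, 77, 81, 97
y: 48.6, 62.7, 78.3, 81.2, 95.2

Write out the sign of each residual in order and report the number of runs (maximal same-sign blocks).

3 runs

x=50: ŷ = -0.4 + 50 = 49.6; e = 48.6 − 49.6 = -1
x=63: ŷ = -0.4 + 63 = 62.6; e = 62.7 − 62.6 = 0.1
x=77: ŷ = -0.4 + 77 = 76.6; e = 78.3 − 76.6 = 1.7
x=81: ŷ = -0.4 + 81 = 80.6; e = 81.2 − 80.6 = 0.6
x=97: ŷ = -0.4 + 97 = 96.6; e = 95.2 − 96.6 = -1.4
Signs: − + + + −
Runs: −×1, +×3, −×1 → 3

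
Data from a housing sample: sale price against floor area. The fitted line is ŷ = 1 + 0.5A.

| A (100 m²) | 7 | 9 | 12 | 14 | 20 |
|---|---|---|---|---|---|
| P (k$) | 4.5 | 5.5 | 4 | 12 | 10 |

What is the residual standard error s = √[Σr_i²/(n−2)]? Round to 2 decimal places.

A=7: ŷ = 1 + 0.5·7 = 4.5; r = 4.5 − 4.5 = 0
A=9: ŷ = 1 + 0.5·9 = 5.5; r = 5.5 − 5.5 = 0
A=12: ŷ = 1 + 0.5·12 = 7; r = 4 − 7 = -3
A=14: ŷ = 1 + 0.5·14 = 8; r = 12 − 8 = 4
A=20: ŷ = 1 + 0.5·20 = 11; r = 10 − 11 = -1
SSE = 0 + 0 + 9 + 16 + 1 = 26
s = √(26/3) = √8.66667 ≈ 2.94

s = 2.94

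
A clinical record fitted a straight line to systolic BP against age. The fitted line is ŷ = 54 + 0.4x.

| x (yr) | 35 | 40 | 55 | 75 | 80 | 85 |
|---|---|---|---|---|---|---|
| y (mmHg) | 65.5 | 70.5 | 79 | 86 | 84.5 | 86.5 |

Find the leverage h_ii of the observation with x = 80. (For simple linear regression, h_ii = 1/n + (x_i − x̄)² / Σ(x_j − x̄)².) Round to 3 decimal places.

h = 0.314

x̄ = (35 + 40 + 55 + 75 + 80 + 85)/6 = 61.6667
Σ(x − x̄)² = 711.111 + 469.444 + 44.4444 + 177.778 + 336.111 + 544.444 = 2283.33
h = 1/6 + (18.3333)²/2283.33 = 0.166667 + 0.147202 = 0.314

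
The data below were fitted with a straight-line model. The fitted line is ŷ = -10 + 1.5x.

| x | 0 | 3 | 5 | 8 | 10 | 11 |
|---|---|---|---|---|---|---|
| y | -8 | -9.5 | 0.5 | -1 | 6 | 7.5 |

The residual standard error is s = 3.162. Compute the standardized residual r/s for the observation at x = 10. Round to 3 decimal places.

ŷ = -10 + 1.5·10 = 5
r = 6 − 5 = 1
r/s = 1 / 3.162 = 0.316

0.316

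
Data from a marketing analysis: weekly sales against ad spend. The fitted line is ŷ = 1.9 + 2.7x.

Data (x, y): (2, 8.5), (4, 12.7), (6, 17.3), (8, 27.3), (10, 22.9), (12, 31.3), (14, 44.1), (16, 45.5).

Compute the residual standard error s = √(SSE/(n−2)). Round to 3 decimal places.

s = 3.675

x=2: ŷ = 1.9 + 2.7·2 = 7.3; e = 8.5 − 7.3 = 1.2
x=4: ŷ = 1.9 + 2.7·4 = 12.7; e = 12.7 − 12.7 = 0
x=6: ŷ = 1.9 + 2.7·6 = 18.1; e = 17.3 − 18.1 = -0.8
x=8: ŷ = 1.9 + 2.7·8 = 23.5; e = 27.3 − 23.5 = 3.8
x=10: ŷ = 1.9 + 2.7·10 = 28.9; e = 22.9 − 28.9 = -6
x=12: ŷ = 1.9 + 2.7·12 = 34.3; e = 31.3 − 34.3 = -3
x=14: ŷ = 1.9 + 2.7·14 = 39.7; e = 44.1 − 39.7 = 4.4
x=16: ŷ = 1.9 + 2.7·16 = 45.1; e = 45.5 − 45.1 = 0.4
SSE = 1.44 + 0 + 0.64 + 14.44 + 36 + 9 + 19.36 + 0.16 = 81.04
s = √(81.04/6) = √13.5067 ≈ 3.675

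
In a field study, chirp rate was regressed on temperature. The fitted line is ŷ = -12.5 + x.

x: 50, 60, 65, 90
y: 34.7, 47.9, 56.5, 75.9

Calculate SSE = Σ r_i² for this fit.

x=50: ŷ = -12.5 + 50 = 37.5; r = 34.7 − 37.5 = -2.8
x=60: ŷ = -12.5 + 60 = 47.5; r = 47.9 − 47.5 = 0.4
x=65: ŷ = -12.5 + 65 = 52.5; r = 56.5 − 52.5 = 4
x=90: ŷ = -12.5 + 90 = 77.5; r = 75.9 − 77.5 = -1.6
SSE = 7.84 + 0.16 + 16 + 2.56 = 26.56

SSE = 26.56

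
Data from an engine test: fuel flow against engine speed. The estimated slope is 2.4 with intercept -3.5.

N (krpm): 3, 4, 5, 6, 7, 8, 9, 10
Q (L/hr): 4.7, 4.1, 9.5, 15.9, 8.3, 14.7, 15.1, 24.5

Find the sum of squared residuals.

N=3: Q̂ = -3.5 + 2.4·3 = 3.7; e = 4.7 − 3.7 = 1
N=4: Q̂ = -3.5 + 2.4·4 = 6.1; e = 4.1 − 6.1 = -2
N=5: Q̂ = -3.5 + 2.4·5 = 8.5; e = 9.5 − 8.5 = 1
N=6: Q̂ = -3.5 + 2.4·6 = 10.9; e = 15.9 − 10.9 = 5
N=7: Q̂ = -3.5 + 2.4·7 = 13.3; e = 8.3 − 13.3 = -5
N=8: Q̂ = -3.5 + 2.4·8 = 15.7; e = 14.7 − 15.7 = -1
N=9: Q̂ = -3.5 + 2.4·9 = 18.1; e = 15.1 − 18.1 = -3
N=10: Q̂ = -3.5 + 2.4·10 = 20.5; e = 24.5 − 20.5 = 4
SSE = 1 + 4 + 1 + 25 + 25 + 1 + 9 + 16 = 82

SSE = 82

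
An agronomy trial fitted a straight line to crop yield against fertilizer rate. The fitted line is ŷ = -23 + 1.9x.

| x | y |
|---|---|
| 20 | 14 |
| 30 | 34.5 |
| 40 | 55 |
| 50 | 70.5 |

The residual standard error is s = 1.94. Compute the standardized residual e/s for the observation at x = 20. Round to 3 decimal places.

-0.515

ŷ = -23 + 1.9·20 = 15
e = 14 − 15 = -1
e/s = -1 / 1.94 = -0.515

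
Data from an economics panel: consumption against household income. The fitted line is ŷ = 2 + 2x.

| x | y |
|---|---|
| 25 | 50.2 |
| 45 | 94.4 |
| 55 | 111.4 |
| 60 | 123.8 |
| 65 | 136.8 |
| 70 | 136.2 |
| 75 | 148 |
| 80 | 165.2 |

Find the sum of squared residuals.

x=25: ŷ = 2 + 2·25 = 52; e = 50.2 − 52 = -1.8
x=45: ŷ = 2 + 2·45 = 92; e = 94.4 − 92 = 2.4
x=55: ŷ = 2 + 2·55 = 112; e = 111.4 − 112 = -0.6
x=60: ŷ = 2 + 2·60 = 122; e = 123.8 − 122 = 1.8
x=65: ŷ = 2 + 2·65 = 132; e = 136.8 − 132 = 4.8
x=70: ŷ = 2 + 2·70 = 142; e = 136.2 − 142 = -5.8
x=75: ŷ = 2 + 2·75 = 152; e = 148 − 152 = -4
x=80: ŷ = 2 + 2·80 = 162; e = 165.2 − 162 = 3.2
SSE = 3.24 + 5.76 + 0.36 + 3.24 + 23.04 + 33.64 + 16 + 10.24 = 95.52

SSE = 95.52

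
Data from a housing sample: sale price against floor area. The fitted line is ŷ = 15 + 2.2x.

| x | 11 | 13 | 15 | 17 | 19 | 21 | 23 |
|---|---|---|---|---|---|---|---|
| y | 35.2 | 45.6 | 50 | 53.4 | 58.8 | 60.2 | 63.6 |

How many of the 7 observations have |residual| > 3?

1

x=11: ŷ = 15 + 2.2·11 = 39.2; e = 35.2 − 39.2 = -4
x=13: ŷ = 15 + 2.2·13 = 43.6; e = 45.6 − 43.6 = 2
x=15: ŷ = 15 + 2.2·15 = 48; e = 50 − 48 = 2
x=17: ŷ = 15 + 2.2·17 = 52.4; e = 53.4 − 52.4 = 1
x=19: ŷ = 15 + 2.2·19 = 56.8; e = 58.8 − 56.8 = 2
x=21: ŷ = 15 + 2.2·21 = 61.2; e = 60.2 − 61.2 = -1
x=23: ŷ = 15 + 2.2·23 = 65.6; e = 63.6 − 65.6 = -2
|e| > 3: x=11 (|e|=4) → 1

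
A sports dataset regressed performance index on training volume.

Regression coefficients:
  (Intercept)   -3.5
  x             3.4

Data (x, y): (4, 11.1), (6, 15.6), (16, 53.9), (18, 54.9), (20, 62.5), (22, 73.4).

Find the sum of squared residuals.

x=4: ŷ = -3.5 + 3.4·4 = 10.1; r = 11.1 − 10.1 = 1
x=6: ŷ = -3.5 + 3.4·6 = 16.9; r = 15.6 − 16.9 = -1.3
x=16: ŷ = -3.5 + 3.4·16 = 50.9; r = 53.9 − 50.9 = 3
x=18: ŷ = -3.5 + 3.4·18 = 57.7; r = 54.9 − 57.7 = -2.8
x=20: ŷ = -3.5 + 3.4·20 = 64.5; r = 62.5 − 64.5 = -2
x=22: ŷ = -3.5 + 3.4·22 = 71.3; r = 73.4 − 71.3 = 2.1
SSE = 1 + 1.69 + 9 + 7.84 + 4 + 4.41 = 27.94

SSE = 27.94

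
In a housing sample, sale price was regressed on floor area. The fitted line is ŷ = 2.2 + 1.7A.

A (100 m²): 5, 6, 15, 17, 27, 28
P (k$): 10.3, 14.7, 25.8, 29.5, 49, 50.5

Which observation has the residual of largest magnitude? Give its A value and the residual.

A=5: ŷ = 2.2 + 1.7·5 = 10.7; r = 10.3 − 10.7 = -0.4
A=6: ŷ = 2.2 + 1.7·6 = 12.4; r = 14.7 − 12.4 = 2.3
A=15: ŷ = 2.2 + 1.7·15 = 27.7; r = 25.8 − 27.7 = -1.9
A=17: ŷ = 2.2 + 1.7·17 = 31.1; r = 29.5 − 31.1 = -1.6
A=27: ŷ = 2.2 + 1.7·27 = 48.1; r = 49 − 48.1 = 0.9
A=28: ŷ = 2.2 + 1.7·28 = 49.8; r = 50.5 − 49.8 = 0.7
Largest |r| is 2.3 at A = 6, residual 2.3.

A = 6, r = 2.3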